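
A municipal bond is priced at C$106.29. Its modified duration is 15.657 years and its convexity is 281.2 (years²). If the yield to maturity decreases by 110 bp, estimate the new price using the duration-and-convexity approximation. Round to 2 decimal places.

Duration effect: -D_mod·Δy = -15.657 × (-0.011) = +0.172227
Convexity effect: ½·C·(Δy)² = 0.5 × 281.2 × (-0.011)² = +0.0170126
ΔP/P ≈ +0.172227 + 0.0170126 = +0.1892396
New price ≈ 106.29 × (1 + 0.1892396) = 126.404277084.

C$126.40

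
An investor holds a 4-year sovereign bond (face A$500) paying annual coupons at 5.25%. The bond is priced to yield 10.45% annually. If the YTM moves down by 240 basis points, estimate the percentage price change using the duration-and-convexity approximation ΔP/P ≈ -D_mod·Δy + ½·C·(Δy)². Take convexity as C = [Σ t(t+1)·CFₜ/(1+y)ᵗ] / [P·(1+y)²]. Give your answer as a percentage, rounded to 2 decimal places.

With y = 0.1045:
  t   CF        PV=CF/(1+0.1045)^t    t·PV        t(t+1)·PV
  1        26.25        23.7664        23.7664          47.5328
  2        26.25        21.5178        43.0356         129.1068
  3        26.25        19.4819        58.4458         233.7833
  4       526.25       353.6138     1,414.4553       7,072.2764
  Σ                    418.3800     1,539.7031       7,482.6992
P = 418.3800; D_Mac = 3.68015 yrs; D_mod = 3.33196 yrs; C = 14.66074.
Duration effect: -3.33196 × (-0.024) = +0.079967
Convexity effect: 0.5 × 14.66074 × (-0.024)² = +0.0042223
ΔP/P ≈ +0.079967 + 0.0042223 = +0.084189 = +8.4189%.

+8.42%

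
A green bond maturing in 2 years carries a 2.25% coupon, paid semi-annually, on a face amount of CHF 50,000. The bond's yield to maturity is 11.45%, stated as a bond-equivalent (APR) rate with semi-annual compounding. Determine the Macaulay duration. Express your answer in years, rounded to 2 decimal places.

Periodic yield y = 0.05725. Discount each cash flow and weight by its period:
  t   CF        PV=CF/(1+0.05725)^t    t·PV
  1       562.50       532.0407       532.0407
  2       562.50       503.2307     1,006.4614
  3       562.50       475.9808     1,427.9424
  4    50,562.50    40,468.5612   161,874.2447
  Σ                 41,979.8134   164,840.6892
Price P = Σ PV = 41,979.8134.
Macaulay duration = Σ(t·PV) / P = 164,840.6892 / 41,979.8134 = 3.92667 half-year periods.
In years: 3.92667 / 2 = 1.96333 years.

1.96 years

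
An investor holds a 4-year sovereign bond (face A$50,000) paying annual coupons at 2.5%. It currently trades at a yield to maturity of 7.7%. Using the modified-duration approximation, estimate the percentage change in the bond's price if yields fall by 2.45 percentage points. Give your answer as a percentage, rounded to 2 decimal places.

+8.73%

Periodic yield y = 0.077. Modified duration first:
  t   CF        PV=CF/(1+0.077)^t    t·PV
  1     1,250.00     1,160.6314     1,160.6314
  2     1,250.00     1,077.6522     2,155.3043
  3     1,250.00     1,000.6055     3,001.8166
  4    51,250.00    38,091.7615   152,367.0460
  Σ                 41,330.6506   158,684.7984
P = 41,330.6506; D_Mac = 3.83940 yrs; D_mod = 3.83940/(1+0.077) = 3.56490 yrs.
ΔP/P ≈ -D_mod · Δy = -3.56490 × (-0.0245) = +0.087340 = +8.7340%.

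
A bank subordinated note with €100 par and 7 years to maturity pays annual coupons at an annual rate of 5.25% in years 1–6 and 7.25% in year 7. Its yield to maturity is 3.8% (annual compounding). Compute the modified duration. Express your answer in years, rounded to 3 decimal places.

Periodic yield y = 0.038. First find Macaulay duration:
  t   CF        PV=CF/(1+0.038)^t    t·PV
  1         5.25         5.0578         5.0578
  2         5.25         4.8726         9.7453
  3         5.25         4.6943        14.0828
  4         5.25         4.5224        18.0896
  5         5.25         4.3568        21.7842
  6         5.25         4.1973        25.1841
  7       107.25        82.6068       578.2476
  Σ                    110.3081       672.1915
P = 110.3081; Macaulay duration = 672.1915 / 110.3081 = 6.09376 years.
Modified duration = D_Mac / (1 + y) = 6.09376 / 1.038 = 5.87068 years.

5.871 years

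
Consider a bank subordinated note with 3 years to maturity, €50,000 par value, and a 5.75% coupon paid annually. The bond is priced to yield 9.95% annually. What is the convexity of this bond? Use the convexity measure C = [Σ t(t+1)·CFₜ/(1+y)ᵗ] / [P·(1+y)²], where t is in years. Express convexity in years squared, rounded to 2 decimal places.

With y = 0.0995:
  t   CF        PV=CF/(1+0.0995)^t    t·PV        t(t+1)·PV
  1     2,875.00     2,614.8249     2,614.8249       5,229.6498
  2     2,875.00     2,378.1946     4,756.3891      14,269.1674
  3    52,875.00    39,779.9909   119,339.9727     477,359.8906
  Σ                 44,773.0104   126,711.1867     496,858.7078
P = 44,773.0104.
Convexity = Σ t(t+1)·PV / [P·(1+y)²] = 496,858.7078 / (44,773.0104 × 1.208900) = 9.17965.

9.18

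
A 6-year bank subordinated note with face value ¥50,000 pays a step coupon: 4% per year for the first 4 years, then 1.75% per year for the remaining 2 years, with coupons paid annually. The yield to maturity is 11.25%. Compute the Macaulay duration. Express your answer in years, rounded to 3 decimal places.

Periodic yield y = 0.1125. Discount each cash flow and weight by its year:
  t   CF        PV=CF/(1+0.1125)^t    t·PV
  1     2,000.00     1,797.7528     1,797.7528
  2     2,000.00     1,615.9576     3,231.9152
  3     2,000.00     1,452.5461     4,357.6384
  4     2,000.00     1,305.6595     5,222.6378
  5       875.00       513.4616     2,567.3079
  6    50,875.00    26,835.1671   161,011.0027
  Σ                 33,520.5447   178,188.2548
Price P = Σ PV = 33,520.5447.
Macaulay duration = Σ(t·PV) / P = 178,188.2548 / 33,520.5447 = 5.31579 years.

5.316 years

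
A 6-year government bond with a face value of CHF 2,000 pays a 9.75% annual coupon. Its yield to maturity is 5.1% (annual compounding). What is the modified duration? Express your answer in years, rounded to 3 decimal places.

4.704 years

Periodic yield y = 0.051. First find Macaulay duration:
  t   CF        PV=CF/(1+0.051)^t    t·PV
  1       195.00       185.5376       185.5376
  2       195.00       176.5343       353.0687
  3       195.00       167.9680       503.9039
  4       195.00       159.8173       639.2691
  5       195.00       152.0621       760.3106
  6     2,195.00     1,628.6142     9,771.6855
  Σ                  2,470.5335    12,213.7753
P = 2,470.5335; Macaulay duration = 12,213.7753 / 2,470.5335 = 4.94378 years.
Modified duration = D_Mac / (1 + y) = 4.94378 / 1.051 = 4.70388 years.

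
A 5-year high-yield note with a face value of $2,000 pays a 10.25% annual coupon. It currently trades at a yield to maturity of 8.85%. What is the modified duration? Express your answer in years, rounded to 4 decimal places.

Periodic yield y = 0.0885. First find Macaulay duration:
  t   CF        PV=CF/(1+0.0885)^t    t·PV
  1       205.00       188.3326       188.3326
  2       205.00       173.0203       346.0405
  3       205.00       158.9529       476.8588
  4       205.00       146.0293       584.1174
  5     2,205.00     1,443.0003     7,215.0016
  Σ                  2,109.3354     8,810.3509
P = 2,109.3354; Macaulay duration = 8,810.3509 / 2,109.3354 = 4.17684 years.
Modified duration = D_Mac / (1 + y) = 4.17684 / 1.0885 = 3.83724 years.

3.8372 years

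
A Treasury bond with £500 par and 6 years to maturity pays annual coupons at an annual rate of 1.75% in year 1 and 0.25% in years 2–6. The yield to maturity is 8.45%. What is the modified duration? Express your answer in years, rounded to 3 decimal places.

5.388 years

Periodic yield y = 0.0845. First find Macaulay duration:
  t   CF        PV=CF/(1+0.0845)^t    t·PV
  1         8.75         8.0682         8.0682
  2         1.25         1.0628         2.1256
  3         1.25         0.9800         2.9400
  4         1.25         0.9036         3.6145
  5         1.25         0.8332         4.1661
  6       501.25       308.0896     1,848.5376
  Σ                    319.9375     1,869.4521
P = 319.9375; Macaulay duration = 1,869.4521 / 319.9375 = 5.84318 years.
Modified duration = D_Mac / (1 + y) = 5.84318 / 1.0845 = 5.38790 years.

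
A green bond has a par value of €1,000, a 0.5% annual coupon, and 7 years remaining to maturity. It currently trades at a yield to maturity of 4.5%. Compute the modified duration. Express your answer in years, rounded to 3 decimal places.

Periodic yield y = 0.045. First find Macaulay duration:
  t   CF        PV=CF/(1+0.045)^t    t·PV
  1         5.00         4.7847         4.7847
  2         5.00         4.5786         9.1573
  3         5.00         4.3815        13.1444
  4         5.00         4.1928        16.7712
  5         5.00         4.0123        20.0613
  6         5.00         3.8395        23.0369
  7     1,005.00       738.5026     5,169.5182
  Σ                    764.2920     5,256.4740
P = 764.2920; Macaulay duration = 5,256.4740 / 764.2920 = 6.87757 years.
Modified duration = D_Mac / (1 + y) = 6.87757 / 1.045 = 6.58141 years.

6.581 years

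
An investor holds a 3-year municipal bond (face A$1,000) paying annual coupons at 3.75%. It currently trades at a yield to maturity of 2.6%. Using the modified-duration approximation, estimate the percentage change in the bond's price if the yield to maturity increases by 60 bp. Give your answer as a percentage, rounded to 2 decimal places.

-1.69%

Periodic yield y = 0.026. Modified duration first:
  t   CF        PV=CF/(1+0.026)^t    t·PV
  1        37.50        36.5497        36.5497
  2        37.50        35.6235        71.2470
  3     1,037.50       960.6076     2,881.8228
  Σ                  1,032.7808     2,989.6195
P = 1,032.7808; D_Mac = 2.89473 yrs; D_mod = 2.89473/(1+0.026) = 2.82137 yrs.
ΔP/P ≈ -D_mod · Δy = -2.82137 × (+0.006) = -0.016928 = -1.6928%.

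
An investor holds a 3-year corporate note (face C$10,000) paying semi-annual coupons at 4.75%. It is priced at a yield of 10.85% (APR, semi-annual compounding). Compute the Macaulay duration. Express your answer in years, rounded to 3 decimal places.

2.814 years

Periodic yield y = 0.05425. Discount each cash flow and weight by its period:
  t   CF        PV=CF/(1+0.05425)^t    t·PV
  1       237.50       225.2786       225.2786
  2       237.50       213.6862       427.3723
  3       237.50       202.6902       608.0706
  4       237.50       192.2601       769.0404
  5       237.50       182.3667       911.8336
  6    10,237.50     7,456.4525    44,738.7151
  Σ                  8,472.7343    47,680.3107
Price P = Σ PV = 8,472.7343.
Macaulay duration = Σ(t·PV) / P = 47,680.3107 / 8,472.7343 = 5.62750 half-year periods.
In years: 5.62750 / 2 = 2.81375 years.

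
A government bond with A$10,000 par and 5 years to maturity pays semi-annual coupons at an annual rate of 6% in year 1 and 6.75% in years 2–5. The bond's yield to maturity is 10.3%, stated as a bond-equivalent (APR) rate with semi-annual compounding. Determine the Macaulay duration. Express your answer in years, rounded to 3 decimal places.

Periodic yield y = 0.0515. Discount each cash flow and weight by its period:
  t   CF        PV=CF/(1+0.0515)^t    t·PV
  1       300.00       285.3067       285.3067
  2       300.00       271.3331       542.6661
  3       337.50       290.2993       870.8978
  4       337.50       276.0811     1,104.3244
  5       337.50       262.5593     1,312.7965
  6       337.50       249.6998     1,498.1985
  7       337.50       237.4700     1,662.2903
  8       337.50       225.8393     1,806.7146
  9       337.50       214.7782     1,933.0042
  10   10,337.50     6,256.3747    62,563.7472
  Σ                  8,569.7415    73,579.9462
Price P = Σ PV = 8,569.7415.
Macaulay duration = Σ(t·PV) / P = 73,579.9462 / 8,569.7415 = 8.58602 half-year periods.
In years: 8.58602 / 2 = 4.29301 years.

4.293 years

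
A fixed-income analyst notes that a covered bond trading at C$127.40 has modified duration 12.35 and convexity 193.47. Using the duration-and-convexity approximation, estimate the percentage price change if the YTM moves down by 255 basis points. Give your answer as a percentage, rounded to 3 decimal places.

+37.783%

Duration effect: -D_mod·Δy = -12.35 × (-0.0255) = +0.314925
Convexity effect: ½·C·(Δy)² = 0.5 × 193.47 × (-0.0255)² = +0.06290193375
ΔP/P ≈ +0.314925 + 0.06290193375 = +0.37782693375
= +37.782693375%.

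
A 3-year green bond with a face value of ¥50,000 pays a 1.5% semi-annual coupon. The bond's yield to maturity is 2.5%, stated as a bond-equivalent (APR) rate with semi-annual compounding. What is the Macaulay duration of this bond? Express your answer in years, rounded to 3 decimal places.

2.944 years

Periodic yield y = 0.0125. Discount each cash flow and weight by its period:
  t   CF        PV=CF/(1+0.0125)^t    t·PV
  1       375.00       370.3704       370.3704
  2       375.00       365.7979       731.5958
  3       375.00       361.2819     1,083.8456
  4       375.00       356.8216     1,427.2864
  5       375.00       352.4164     1,762.0820
  6    50,375.00    46,756.8094   280,540.8563
  Σ                 48,563.4975   285,916.0365
Price P = Σ PV = 48,563.4975.
Macaulay duration = Σ(t·PV) / P = 285,916.0365 / 48,563.4975 = 5.88747 half-year periods.
In years: 5.88747 / 2 = 2.94373 years.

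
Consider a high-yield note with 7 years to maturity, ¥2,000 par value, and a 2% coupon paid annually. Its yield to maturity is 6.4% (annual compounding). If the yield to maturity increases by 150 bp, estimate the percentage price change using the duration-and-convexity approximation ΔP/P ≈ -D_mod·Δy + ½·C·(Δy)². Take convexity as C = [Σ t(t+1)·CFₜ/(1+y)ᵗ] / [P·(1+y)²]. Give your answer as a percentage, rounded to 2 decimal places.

With y = 0.064:
  t   CF        PV=CF/(1+0.064)^t    t·PV        t(t+1)·PV
  1        40.00        37.5940        37.5940          75.1880
  2        40.00        35.3327        70.6654         211.9962
  3        40.00        33.2074        99.6223         398.4890
  4        40.00        31.2100       124.8399         624.1996
  5        40.00        29.3327       146.6634         879.9806
  6        40.00        27.5683       165.4099       1,157.8692
  7     2,040.00     1,321.4136     9,249.8952      73,999.1615
  Σ                  1,515.6587     9,894.6901      77,346.8841
P = 1,515.6587; D_Mac = 6.52831 yrs; D_mod = 6.13563 yrs; C = 45.07733.
Duration effect: -6.13563 × (+0.015) = -0.092034
Convexity effect: 0.5 × 45.07733 × (0.015)² = +0.0050712
ΔP/P ≈ -0.092034 + 0.0050712 = -0.086963 = -8.6963%.

-8.70%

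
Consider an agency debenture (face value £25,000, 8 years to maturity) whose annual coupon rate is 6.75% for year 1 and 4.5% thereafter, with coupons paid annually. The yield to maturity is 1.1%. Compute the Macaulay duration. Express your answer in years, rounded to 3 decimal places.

Periodic yield y = 0.011. Discount each cash flow and weight by its year:
  t   CF        PV=CF/(1+0.011)^t    t·PV
  1     1,687.50     1,669.1395     1,669.1395
  2     1,125.00     1,100.6525     2,201.3049
  3     1,125.00     1,088.6770     3,266.0311
  4     1,125.00     1,076.8319     4,307.3275
  5     1,125.00     1,065.1156     5,325.5780
  6     1,125.00     1,053.5268     6,321.1608
  7     1,125.00     1,042.0641     7,294.4487
  8    26,125.00    23,935.7508   191,486.0063
  Σ                 32,031.7581   221,870.9967
Price P = Σ PV = 32,031.7581.
Macaulay duration = Σ(t·PV) / P = 221,870.9967 / 32,031.7581 = 6.92659 years.

6.927 years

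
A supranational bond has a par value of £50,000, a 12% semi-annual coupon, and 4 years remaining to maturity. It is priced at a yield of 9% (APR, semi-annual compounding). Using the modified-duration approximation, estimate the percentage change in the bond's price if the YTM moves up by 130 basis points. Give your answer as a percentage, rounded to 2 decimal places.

Periodic yield y = 0.045. Modified duration first:
  t   CF        PV=CF/(1+0.045)^t    t·PV
  1     3,000.00     2,870.8134     2,870.8134
  2     3,000.00     2,747.1899     5,494.3797
  3     3,000.00     2,628.8898     7,886.6694
  4     3,000.00     2,515.6840    10,062.7361
  5     3,000.00     2,407.3531    12,036.7657
  6     3,000.00     2,303.6872    13,822.1233
  7     3,000.00     2,204.4854    15,431.3976
  8    53,000.00    37,268.8117   298,150.4938
  Σ                 54,946.9146   365,755.3791
P = 54,946.9146; D_Mac = 6.65652 half-year periods = 3.32826 yrs; D_mod = 3.32826/(1+0.045) = 3.18494 yrs.
ΔP/P ≈ -D_mod · Δy = -3.18494 × (+0.013) = -0.041404 = -4.1404%.

-4.14%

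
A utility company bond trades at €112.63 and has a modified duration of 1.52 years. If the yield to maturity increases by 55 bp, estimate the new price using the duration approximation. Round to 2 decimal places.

€111.69

Duration approximation: ΔP/P ≈ -D_mod · Δy = -1.52 × (+0.0055) = -0.008360.
New price ≈ 112.63 × (1 - 0.008360) = 111.6884132.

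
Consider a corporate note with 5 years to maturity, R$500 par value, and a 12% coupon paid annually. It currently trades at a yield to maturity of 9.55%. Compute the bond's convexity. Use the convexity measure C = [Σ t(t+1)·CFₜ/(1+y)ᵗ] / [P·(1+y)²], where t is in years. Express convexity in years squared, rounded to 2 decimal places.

With y = 0.0955:
  t   CF        PV=CF/(1+0.0955)^t    t·PV        t(t+1)·PV
  1        60.00        54.7695        54.7695         109.5390
  2        60.00        49.9950        99.9900         299.9699
  3        60.00        45.6367       136.9101         547.6402
  4        60.00        41.6583       166.6333         833.1663
  5       560.00       354.9164     1,774.5822      10,647.4932
  Σ                    546.9759     2,232.8850      12,437.8088
P = 546.9759.
Convexity = Σ t(t+1)·PV / [P·(1+y)²] = 12,437.8088 / (546.9759 × 1.200120) = 18.94745.

18.95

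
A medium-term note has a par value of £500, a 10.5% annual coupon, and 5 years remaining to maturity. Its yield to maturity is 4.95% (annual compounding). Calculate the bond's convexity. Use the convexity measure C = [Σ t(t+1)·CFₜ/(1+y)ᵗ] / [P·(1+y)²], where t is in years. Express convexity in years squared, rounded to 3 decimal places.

With y = 0.0495:
  t   CF        PV=CF/(1+0.0495)^t    t·PV        t(t+1)·PV
  1        52.50        50.0238        50.0238         100.0476
  2        52.50        47.6644        95.3289         285.9866
  3        52.50        45.4163       136.2490         544.9959
  4        52.50        43.2742       173.0970         865.4850
  5       552.50       433.9304     2,169.6520      13,017.9117
  Σ                    620.3092     2,624.3506      14,814.4268
P = 620.3092.
Convexity = Σ t(t+1)·PV / [P·(1+y)²] = 14,814.4268 / (620.3092 × 1.101450) = 21.68262.

21.683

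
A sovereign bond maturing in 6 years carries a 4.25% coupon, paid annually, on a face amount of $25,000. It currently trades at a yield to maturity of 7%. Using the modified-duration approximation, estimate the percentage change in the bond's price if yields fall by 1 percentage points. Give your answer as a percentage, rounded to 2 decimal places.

+5.02%

Periodic yield y = 0.07. Modified duration first:
  t   CF        PV=CF/(1+0.07)^t    t·PV
  1     1,062.50       992.9907       992.9907
  2     1,062.50       928.0286     1,856.0573
  3     1,062.50       867.3165     2,601.9495
  4     1,062.50       810.5762     3,242.3047
  5     1,062.50       757.5478     3,787.7391
  6    26,062.50    17,366.5442   104,199.2652
  Σ                 21,723.0040   116,680.3064
P = 21,723.0040; D_Mac = 5.37128 yrs; D_mod = 5.37128/(1+0.07) = 5.01989 yrs.
ΔP/P ≈ -D_mod · Δy = -5.01989 × (-0.01) = +0.050199 = +5.0199%.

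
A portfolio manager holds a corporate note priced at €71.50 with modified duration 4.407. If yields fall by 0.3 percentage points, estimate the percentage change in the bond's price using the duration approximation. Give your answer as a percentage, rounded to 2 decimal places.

Duration approximation: ΔP/P ≈ -D_mod · Δy = -4.407 × (-0.003) = +0.013221.
As a percentage: +1.3221%.

+1.32%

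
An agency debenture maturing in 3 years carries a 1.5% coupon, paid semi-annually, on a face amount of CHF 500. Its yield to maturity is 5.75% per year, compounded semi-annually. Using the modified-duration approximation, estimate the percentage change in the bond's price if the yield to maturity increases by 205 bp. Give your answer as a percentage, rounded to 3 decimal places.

Periodic yield y = 0.02875. Modified duration first:
  t   CF        PV=CF/(1+0.02875)^t    t·PV
  1         3.75         3.6452         3.6452
  2         3.75         3.5433         7.0867
  3         3.75         3.4443        10.3329
  4         3.75         3.3480        13.3922
  5         3.75         3.2545        16.2724
  6       503.75       424.9677     2,549.8065
  Σ                    442.2031     2,600.5359
P = 442.2031; D_Mac = 5.88086 half-year periods = 2.94043 yrs; D_mod = 2.94043/(1+0.02875) = 2.85826 yrs.
ΔP/P ≈ -D_mod · Δy = -2.85826 × (+0.0205) = -0.058594 = -5.8594%.

-5.859%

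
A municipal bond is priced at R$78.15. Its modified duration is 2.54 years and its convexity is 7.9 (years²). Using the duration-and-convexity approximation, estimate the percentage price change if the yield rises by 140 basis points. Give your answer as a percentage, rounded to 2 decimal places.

Duration effect: -D_mod·Δy = -2.54 × (+0.014) = -0.035560
Convexity effect: ½·C·(Δy)² = 0.5 × 7.9 × (0.014)² = +0.0007742
ΔP/P ≈ -0.035560 + 0.0007742 = -0.0347858
= -3.47858%.

-3.48%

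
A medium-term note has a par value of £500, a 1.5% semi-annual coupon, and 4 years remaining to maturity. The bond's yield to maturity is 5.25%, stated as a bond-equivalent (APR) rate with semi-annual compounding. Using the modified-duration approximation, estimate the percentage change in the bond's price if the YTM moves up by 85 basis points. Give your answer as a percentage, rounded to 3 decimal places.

Periodic yield y = 0.02625. Modified duration first:
  t   CF        PV=CF/(1+0.02625)^t    t·PV
  1         3.75         3.6541         3.6541
  2         3.75         3.5606         7.1212
  3         3.75         3.4695        10.4086
  4         3.75         3.3808        13.5232
  5         3.75         3.2943        16.4716
  6         3.75         3.2101        19.2603
  7         3.75         3.1279        21.8956
  8       503.75       409.4395     3,275.5157
  Σ                    433.1368     3,367.8503
P = 433.1368; D_Mac = 7.77549 half-year periods = 3.88774 yrs; D_mod = 3.88774/(1+0.02625) = 3.78830 yrs.
ΔP/P ≈ -D_mod · Δy = -3.78830 × (+0.0085) = -0.032201 = -3.2201%.

-3.220%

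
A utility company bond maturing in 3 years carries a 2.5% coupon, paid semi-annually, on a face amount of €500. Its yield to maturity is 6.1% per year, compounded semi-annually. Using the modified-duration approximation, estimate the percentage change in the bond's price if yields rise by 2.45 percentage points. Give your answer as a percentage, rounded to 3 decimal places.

Periodic yield y = 0.0305. Modified duration first:
  t   CF        PV=CF/(1+0.0305)^t    t·PV
  1         6.25         6.0650         6.0650
  2         6.25         5.8855        11.7710
  3         6.25         5.7113        17.1339
  4         6.25         5.5423        22.1691
  5         6.25         5.3782        26.8912
  6       506.25       422.7436     2,536.4617
  Σ                    451.3260     2,620.4920
P = 451.3260; D_Mac = 5.80621 half-year periods = 2.90310 yrs; D_mod = 2.90310/(1+0.0305) = 2.81718 yrs.
ΔP/P ≈ -D_mod · Δy = -2.81718 × (+0.0245) = -0.069021 = -6.9021%.

-6.902%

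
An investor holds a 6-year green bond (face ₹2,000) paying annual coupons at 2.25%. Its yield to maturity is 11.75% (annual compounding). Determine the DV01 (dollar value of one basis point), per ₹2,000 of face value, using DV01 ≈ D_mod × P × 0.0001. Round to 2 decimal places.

Periodic yield y = 0.1175.
  t   CF        PV=CF/(1+0.1175)^t    t·PV
  1        45.00        40.2685        40.2685
  2        45.00        36.0344        72.0688
  3        45.00        32.2456        96.7367
  4        45.00        28.8551       115.4203
  5        45.00        25.8211       129.1055
  6     2,045.00     1,050.0455     6,300.2730
  Σ                  1,213.2701     6,753.8729
P = 1,213.2701; D_Mac = 5.56667 yrs; D_mod = 4.98136 yrs.
DV01 ≈ 4.98136 × 1,213.2701 × 0.0001 = 0.604373.

₹0.60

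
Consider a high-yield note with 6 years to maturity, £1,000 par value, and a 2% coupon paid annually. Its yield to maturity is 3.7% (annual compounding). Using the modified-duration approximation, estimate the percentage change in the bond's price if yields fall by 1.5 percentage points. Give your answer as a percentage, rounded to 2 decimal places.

Periodic yield y = 0.037. Modified duration first:
  t   CF        PV=CF/(1+0.037)^t    t·PV
  1        20.00        19.2864        19.2864
  2        20.00        18.5983        37.1965
  3        20.00        17.9347        53.8041
  4        20.00        17.2948        69.1791
  5        20.00        16.6777        83.3885
  6     1,020.00       820.2149     4,921.2892
  Σ                    910.0067     5,184.1438
P = 910.0067; D_Mac = 5.69682 yrs; D_mod = 5.69682/(1+0.037) = 5.49356 yrs.
ΔP/P ≈ -D_mod · Δy = -5.49356 × (-0.015) = +0.082403 = +8.2403%.

+8.24%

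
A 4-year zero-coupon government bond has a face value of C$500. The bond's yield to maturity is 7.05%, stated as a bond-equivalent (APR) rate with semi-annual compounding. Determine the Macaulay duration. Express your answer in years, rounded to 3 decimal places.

4.000 years

A zero-coupon bond has a single cash flow at maturity, so its Macaulay duration equals its maturity: 4 years.
(Equivalently: 8 semi-annual periods ÷ 2 = 4 years.)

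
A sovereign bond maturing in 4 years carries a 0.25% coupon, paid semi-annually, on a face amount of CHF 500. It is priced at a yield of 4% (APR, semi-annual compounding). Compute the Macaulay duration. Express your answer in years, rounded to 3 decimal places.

Periodic yield y = 0.02. Discount each cash flow and weight by its period:
  t   CF        PV=CF/(1+0.02)^t    t·PV
  1        0.625         0.6127         0.6127
  2        0.625         0.6007         1.2015
  3        0.625         0.5890         1.7669
  4        0.625         0.5774         2.3096
  5        0.625         0.5661         2.8304
  6        0.625         0.5550         3.3299
  7        0.625         0.5441         3.8087
  8      500.625       427.2786     3,418.2289
  Σ                    431.3236     3,434.0886
Price P = Σ PV = 431.3236.
Macaulay duration = Σ(t·PV) / P = 3,434.0886 / 431.3236 = 7.96175 half-year periods.
In years: 7.96175 / 2 = 3.98087 years.

3.981 years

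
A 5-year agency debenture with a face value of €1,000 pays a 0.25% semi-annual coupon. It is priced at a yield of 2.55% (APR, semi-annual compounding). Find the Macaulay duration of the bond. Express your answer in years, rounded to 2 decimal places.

Periodic yield y = 0.01275. Discount each cash flow and weight by its period:
  t   CF        PV=CF/(1+0.01275)^t    t·PV
  1         1.25         1.2343         1.2343
  2         1.25         1.2187         2.4374
  3         1.25         1.2034         3.6101
  4         1.25         1.1882         4.7529
  5         1.25         1.1733         5.8664
  6         1.25         1.1585         6.9510
  7         1.25         1.1439         8.0074
  8         1.25         1.1295         9.0361
  9         1.25         1.1153        10.0377
  10    1,001.25       882.1044     8,821.0445
  Σ                    892.6695     8,872.9778
Price P = Σ PV = 892.6695.
Macaulay duration = Σ(t·PV) / P = 8,872.9778 / 892.6695 = 9.93982 half-year periods.
In years: 9.93982 / 2 = 4.96991 years.

4.97 years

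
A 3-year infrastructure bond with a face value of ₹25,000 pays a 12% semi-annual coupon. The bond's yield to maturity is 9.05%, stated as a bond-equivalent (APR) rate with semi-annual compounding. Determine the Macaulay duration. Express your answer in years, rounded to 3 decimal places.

2.622 years

Periodic yield y = 0.04525. Discount each cash flow and weight by its period:
  t   CF        PV=CF/(1+0.04525)^t    t·PV
  1     1,500.00     1,435.0634     1,435.0634
  2     1,500.00     1,372.9379     2,745.8759
  3     1,500.00     1,313.5020     3,940.5059
  4     1,500.00     1,256.6391     5,026.5562
  5     1,500.00     1,202.2378     6,011.1890
  6    26,500.00    20,320.0521   121,920.3125
  Σ                 26,900.4322   141,079.5029
Price P = Σ PV = 26,900.4322.
Macaulay duration = Σ(t·PV) / P = 141,079.5029 / 26,900.4322 = 5.24451 half-year periods.
In years: 5.24451 / 2 = 2.62225 years.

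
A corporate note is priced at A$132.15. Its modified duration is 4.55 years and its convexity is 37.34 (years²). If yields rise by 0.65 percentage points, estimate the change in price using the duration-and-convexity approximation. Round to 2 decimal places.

-A$3.80

Duration effect: -D_mod·Δy = -4.55 × (+0.0065) = -0.029575
Convexity effect: ½·C·(Δy)² = 0.5 × 37.34 × (0.0065)² = +0.0007888075
ΔP/P ≈ -0.029575 + 0.0007888075 = -0.0287861925
ΔP ≈ 132.15 × (-0.0287861925) = -3.804095338875.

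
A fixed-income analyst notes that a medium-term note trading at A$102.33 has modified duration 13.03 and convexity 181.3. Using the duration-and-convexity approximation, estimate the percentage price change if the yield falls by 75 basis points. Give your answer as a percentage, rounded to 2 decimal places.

+10.28%

Duration effect: -D_mod·Δy = -13.03 × (-0.0075) = +0.097725
Convexity effect: ½·C·(Δy)² = 0.5 × 181.3 × (-0.0075)² = +0.0050990625
ΔP/P ≈ +0.097725 + 0.0050990625 = +0.1028240625
= +10.28240625%.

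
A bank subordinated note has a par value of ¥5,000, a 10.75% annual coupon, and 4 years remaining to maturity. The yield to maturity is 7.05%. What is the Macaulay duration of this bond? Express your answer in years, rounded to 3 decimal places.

Periodic yield y = 0.0705. Discount each cash flow and weight by its year:
  t   CF        PV=CF/(1+0.0705)^t    t·PV
  1       537.50       502.1018       502.1018
  2       537.50       469.0349       938.0697
  3       537.50       438.1456     1,314.4368
  4     5,537.50     4,216.6451    16,866.5805
  Σ                  5,625.9274    19,621.1889
Price P = Σ PV = 5,625.9274.
Macaulay duration = Σ(t·PV) / P = 19,621.1889 / 5,625.9274 = 3.48764 years.

3.488 years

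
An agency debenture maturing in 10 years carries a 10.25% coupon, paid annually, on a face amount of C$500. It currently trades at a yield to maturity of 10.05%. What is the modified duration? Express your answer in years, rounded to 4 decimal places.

6.1091 years

Periodic yield y = 0.1005. First find Macaulay duration:
  t   CF        PV=CF/(1+0.1005)^t    t·PV
  1        51.25        46.5697        46.5697
  2        51.25        42.3169        84.6338
  3        51.25        38.4524       115.3573
  4        51.25        34.9409       139.7635
  5        51.25        31.7500       158.7500
  6        51.25        28.8505       173.1031
  7        51.25        26.2158       183.5108
  8        51.25        23.8217       190.5739
  9        51.25        21.6463       194.8166
  10      551.25       211.5671     2,115.6710
  Σ                    506.1314     3,402.7496
P = 506.1314; Macaulay duration = 3,402.7496 / 506.1314 = 6.72306 years.
Modified duration = D_Mac / (1 + y) = 6.72306 / 1.1005 = 6.10909 years.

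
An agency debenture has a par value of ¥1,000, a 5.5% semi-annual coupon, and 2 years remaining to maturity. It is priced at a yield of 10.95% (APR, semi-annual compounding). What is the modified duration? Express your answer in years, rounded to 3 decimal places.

1.817 years

Periodic yield y = 0.05475. First find Macaulay duration:
  t   CF        PV=CF/(1+0.05475)^t    t·PV
  1        27.50        26.0725        26.0725
  2        27.50        24.7192        49.4383
  3        27.50        23.4360        70.3081
  4     1,027.50       830.2018     3,320.8074
  Σ                    904.4296     3,466.6263
P = 904.4296; Macaulay duration = 3,466.6263 / 904.4296 = 3.83294 half-year periods = 1.91647 years.
Modified duration = D_Mac / (1 + y) = 1.91647 / 1.05475 = 1.81699 years.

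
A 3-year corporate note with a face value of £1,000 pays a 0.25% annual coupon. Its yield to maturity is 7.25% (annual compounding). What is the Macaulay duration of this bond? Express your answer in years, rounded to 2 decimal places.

Periodic yield y = 0.0725. Discount each cash flow and weight by its year:
  t   CF        PV=CF/(1+0.0725)^t    t·PV
  1         2.50         2.3310         2.3310
  2         2.50         2.1734         4.3469
  3     1,002.50       812.6293     2,437.8879
  Σ                    817.1337     2,444.5658
Price P = Σ PV = 817.1337.
Macaulay duration = Σ(t·PV) / P = 2,444.5658 / 817.1337 = 2.99163 years.

2.99 years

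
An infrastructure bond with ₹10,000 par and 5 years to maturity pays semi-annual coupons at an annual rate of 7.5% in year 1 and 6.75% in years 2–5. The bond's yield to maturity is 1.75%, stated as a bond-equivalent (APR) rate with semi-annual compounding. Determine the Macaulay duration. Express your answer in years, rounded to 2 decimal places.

4.38 years

Periodic yield y = 0.00875. Discount each cash flow and weight by its period:
  t   CF        PV=CF/(1+0.00875)^t    t·PV
  1       375.00       371.7472       371.7472
  2       375.00       368.5226       737.0453
  3       337.50       328.7934       986.3803
  4       337.50       325.9414     1,303.7658
  5       337.50       323.1142     1,615.5710
  6       337.50       320.3115     1,921.8688
  7       337.50       317.5331     2,222.7314
  8       337.50       314.7787     2,518.2299
  9       337.50       312.0483     2,808.4349
  10   10,337.50     9,475.0180    94,750.1803
  Σ                 12,457.8085   109,235.9549
Price P = Σ PV = 12,457.8085.
Macaulay duration = Σ(t·PV) / P = 109,235.9549 / 12,457.8085 = 8.76847 half-year periods.
In years: 8.76847 / 2 = 4.38424 years.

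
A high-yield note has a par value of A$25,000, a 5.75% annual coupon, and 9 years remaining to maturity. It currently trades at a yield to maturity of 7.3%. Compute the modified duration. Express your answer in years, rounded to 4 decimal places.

6.6774 years

Periodic yield y = 0.073. First find Macaulay duration:
  t   CF        PV=CF/(1+0.073)^t    t·PV
  1     1,437.50     1,339.7018     1,339.7018
  2     1,437.50     1,248.5571     2,497.1142
  3     1,437.50     1,163.6133     3,490.8400
  4     1,437.50     1,084.4486     4,337.7943
  5     1,437.50     1,010.6697     5,053.3485
  6     1,437.50       941.9102     5,651.4615
  7     1,437.50       877.8287     6,144.8012
  8     1,437.50       818.1069     6,544.8555
  9    26,437.50    14,022.4173   126,201.7556
  Σ                 22,507.2537   161,261.6726
P = 22,507.2537; Macaulay duration = 161,261.6726 / 22,507.2537 = 7.16488 years.
Modified duration = D_Mac / (1 + y) = 7.16488 / 1.073 = 6.67742 years.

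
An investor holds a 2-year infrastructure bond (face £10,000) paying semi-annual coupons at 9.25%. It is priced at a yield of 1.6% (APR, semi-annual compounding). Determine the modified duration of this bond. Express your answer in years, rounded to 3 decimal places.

Periodic yield y = 0.008. First find Macaulay duration:
  t   CF        PV=CF/(1+0.008)^t    t·PV
  1       462.50       458.8294       458.8294
  2       462.50       455.1879       910.3757
  3       462.50       451.5753     1,354.7258
  4    10,462.50    10,134.2903    40,537.1614
  Σ                 11,499.8828    43,261.0922
P = 11,499.8828; Macaulay duration = 43,261.0922 / 11,499.8828 = 3.76187 half-year periods = 1.88094 years.
Modified duration = D_Mac / (1 + y) = 1.88094 / 1.008 = 1.86601 years.

1.866 years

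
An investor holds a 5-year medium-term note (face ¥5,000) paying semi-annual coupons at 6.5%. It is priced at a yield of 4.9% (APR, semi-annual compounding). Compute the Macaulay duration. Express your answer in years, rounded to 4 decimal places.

4.3739 years

Periodic yield y = 0.0245. Discount each cash flow and weight by its period:
  t   CF        PV=CF/(1+0.0245)^t    t·PV
  1       162.50       158.6140       158.6140
  2       162.50       154.8208       309.6417
  3       162.50       151.1184       453.3553
  4       162.50       147.5046       590.0183
  5       162.50       143.9771       719.8857
  6       162.50       140.5341       843.2044
  7       162.50       137.1733       960.2132
  8       162.50       133.8929     1,071.1435
  9       162.50       130.6910     1,176.2191
  10    5,162.50     4,052.6625    40,526.6250
  Σ                  5,350.9888    46,808.9201
Price P = Σ PV = 5,350.9888.
Macaulay duration = Σ(t·PV) / P = 46,808.9201 / 5,350.9888 = 8.74771 half-year periods.
In years: 8.74771 / 2 = 4.37386 years.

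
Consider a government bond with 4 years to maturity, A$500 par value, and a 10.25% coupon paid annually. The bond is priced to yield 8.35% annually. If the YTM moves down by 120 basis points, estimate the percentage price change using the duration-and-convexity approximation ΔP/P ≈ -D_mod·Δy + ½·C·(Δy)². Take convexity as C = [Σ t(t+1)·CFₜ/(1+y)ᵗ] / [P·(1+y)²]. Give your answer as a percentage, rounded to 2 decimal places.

With y = 0.0835:
  t   CF        PV=CF/(1+0.0835)^t    t·PV        t(t+1)·PV
  1        51.25        47.3004        47.3004          94.6008
  2        51.25        43.6552        87.3104         261.9312
  3        51.25        40.2909       120.8727         483.4910
  4       551.25       399.9751     1,599.9003       7,999.5017
  Σ                    531.2216     1,855.3839       8,839.5247
P = 531.2216; D_Mac = 3.49267 yrs; D_mod = 3.22351 yrs; C = 14.17410.
Duration effect: -3.22351 × (-0.012) = +0.038682
Convexity effect: 0.5 × 14.17410 × (-0.012)² = +0.0010205
ΔP/P ≈ +0.038682 + 0.0010205 = +0.039703 = +3.9703%.

+3.97%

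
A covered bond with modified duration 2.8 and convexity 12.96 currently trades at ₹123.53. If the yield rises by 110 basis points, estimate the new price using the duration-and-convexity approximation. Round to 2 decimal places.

₹119.82

Duration effect: -D_mod·Δy = -2.8 × (+0.011) = -0.030800
Convexity effect: ½·C·(Δy)² = 0.5 × 12.96 × (0.011)² = +0.00078408
ΔP/P ≈ -0.030800 + 0.00078408 = -0.03001592
New price ≈ 123.53 × (1 - 0.03001592) = 119.8221334024.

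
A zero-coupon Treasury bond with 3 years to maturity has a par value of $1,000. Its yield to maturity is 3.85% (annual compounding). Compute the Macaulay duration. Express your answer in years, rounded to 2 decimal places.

3.00 years

A zero-coupon bond has a single cash flow at maturity, so its Macaulay duration equals its maturity: 3 years.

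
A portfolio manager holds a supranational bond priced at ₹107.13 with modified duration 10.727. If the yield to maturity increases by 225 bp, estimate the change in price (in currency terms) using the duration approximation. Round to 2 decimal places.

Duration approximation: ΔP/P ≈ -D_mod · Δy = -10.727 × (+0.0225) = -0.2413575.
ΔP ≈ 107.13 × (-0.2413575) = -25.856628975.

-₹25.86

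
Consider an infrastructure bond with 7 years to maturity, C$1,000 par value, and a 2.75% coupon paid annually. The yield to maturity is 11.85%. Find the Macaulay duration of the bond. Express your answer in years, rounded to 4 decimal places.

Periodic yield y = 0.1185. Discount each cash flow and weight by its year:
  t   CF        PV=CF/(1+0.1185)^t    t·PV
  1        27.50        24.5865        24.5865
  2        27.50        21.9817        43.9633
  3        27.50        19.6528        58.9584
  4        27.50        17.5707        70.2827
  5        27.50        15.7092        78.5458
  6        27.50        14.0448        84.2690
  7     1,027.50       469.1697     3,284.1876
  Σ                    582.7153     3,644.7934
Price P = Σ PV = 582.7153.
Macaulay duration = Σ(t·PV) / P = 3,644.7934 / 582.7153 = 6.25484 years.

6.2548 years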